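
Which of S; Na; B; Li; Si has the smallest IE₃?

IE_3 is the cost of taking one more electron from the +2 cation: S²⁺ still has 4 valence electrons; Na²⁺ is already 1 electron into the core; B²⁺ still has 1 valence electron; Li²⁺ is already 1 electron into the core; Si²⁺ still has 2 valence electrons.
Pulling an electron out of a noble-gas core costs far more than removing a remaining valence electron, so Na and Li sit at the high end of IE_3.
Valence configurations: S²⁺ [Ne]3s²3p², B²⁺ [He]2s¹, Si²⁺ [Ne]3s².
Tabulated IE_3 (kJ/mol): S 3357, Na 6910, B 3660, Li 11815, Si 3232.
Putting it together, IE_3: Si < S < B < Na < Li.

Si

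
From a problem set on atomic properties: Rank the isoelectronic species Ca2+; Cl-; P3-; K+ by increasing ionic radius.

Ca2+, K+, Cl-, P3-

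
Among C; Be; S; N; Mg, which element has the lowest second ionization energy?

Mg

IE_2 is the cost of taking one more electron from the +1 cation: C⁺ still has 3 valence electrons; Be⁺ still has 1 valence electron; S⁺ still has 5 valence electrons; N⁺ still has 4 valence electrons; Mg⁺ still has 1 valence electron.
All are still removing valence electrons, so compare the +1 ions as you would atoms: IE_2 generally rises across a period (higher Z_eff) and falls down a group (larger shell), subject to the usual subshell exceptions.
Valence configurations: C⁺ [He]2s²2p¹, Be⁺ [He]2s¹, S⁺ [Ne]3s²3p³, N⁺ [He]2s²2p², Mg⁺ [Ne]3s¹.
Tabulated IE_2 (kJ/mol): C 2353, Be 1757, S 2252, N 2856, Mg 1451.
Overall IE_2 order: Mg < Be < S < C < N.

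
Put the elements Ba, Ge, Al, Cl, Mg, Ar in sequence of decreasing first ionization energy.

Ar > Cl > Ge > Mg > Al > Ba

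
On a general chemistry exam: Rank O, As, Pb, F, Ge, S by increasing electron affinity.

O is in period 2, group 16; F is in period 2, group 17; S is in period 3, group 16; Ge is in period 4, group 14; As is in period 4, group 15; Pb is in period 6, group 14.
Atoms with high Z_eff and room in the valence shell (especially the halogens) have the most exothermic electron affinities.
Here both period and group differ, so the two effects have to be weighed against each other.
As > Pb: relative to Pb, both the across-period and down-group shifts push As's electron affinity up.
Ge > As: this pair runs against the simple trend — see the exception note.
O > Ge: relative to Ge, both the across-period and down-group shifts push O's electron affinity up.
S > O: this pair runs against the simple trend — see the exception note.
F > S: both effects reinforce here, so F is clearly the higher of the two.
Note the exception: Ge has a higher electron affinity than As, contrary to the simple trend — adding an electron to As's half-filled 4p³ is unfavourable, so Ge (4p²) has the more exothermic EA.
Note the exception: S has a higher electron affinity than O, contrary to the simple trend — the compact 2p subshell of O repels the added electron more than S's larger 3p does.
Tabulated electron affinity (kJ/mol): O 141, F 328, S 200, Ge 119, As 78, Pb 35.
So from lowest to highest: Pb < As < Ge < O < S < F.

Pb < As < Ge < O < S < F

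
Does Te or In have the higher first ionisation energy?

Across a period the outer electron is held more tightly (higher IE₁); down a group it sits in a higher shell, more shielded, and comes off more easily.
All lie in period 5, so first ionization energy increases left to right.
So Te has the higher first ionisation energy (Te > In).

Te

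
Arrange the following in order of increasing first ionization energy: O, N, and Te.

N is in period 2, group 15; O is in period 2, group 16; Te is in period 5, group 16.
IE₁ increases left→right with effective nuclear charge and decreases top→bottom as the valence shell moves farther out.
Here both period and group differ, so the two effects have to be weighed against each other.
O > Te: they share group 16; the group trend gives O the larger value.
N > O: this pair runs against the simple trend — see the exception note.
Note the exception: N has a higher first ionization energy than O, contrary to the simple trend — pairing an electron in O's 2p⁴ costs repulsion energy, so O ionizes more easily than half-filled N (2p³).
For reference (kJ/mol): N 1402, O 1314, Te 869.
So from lowest to highest: Te < O < N.

Te < O < N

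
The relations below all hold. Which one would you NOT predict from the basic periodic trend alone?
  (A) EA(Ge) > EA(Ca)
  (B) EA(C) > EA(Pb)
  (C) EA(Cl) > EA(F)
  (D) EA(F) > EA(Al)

(C)

The general trend: electron affinity increases across a period and decreases down a group.
(A) Ge (period 4, group 14) vs Ca (period 4, group 2): the stated order agrees with the simple trend.
(B) C (period 2, group 14) vs Pb (period 6, group 14): the stated order agrees with the simple trend.
(C) Cl (period 3, group 17) vs F (period 2, group 17): the stated order contradicts the simple trend.
(D) F (period 2, group 17) vs Al (period 3, group 13): the stated order agrees with the simple trend.
The exception is (C): F's small 2p subshell makes the incoming electron feel strong e⁻–e⁻ repulsion, so Cl actually releases more energy on gaining an electron.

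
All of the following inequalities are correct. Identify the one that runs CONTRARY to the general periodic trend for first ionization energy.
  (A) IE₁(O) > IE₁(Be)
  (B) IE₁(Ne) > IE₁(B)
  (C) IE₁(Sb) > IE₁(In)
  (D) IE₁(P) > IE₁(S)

(D)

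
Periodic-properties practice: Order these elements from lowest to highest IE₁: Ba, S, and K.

K, Ba, S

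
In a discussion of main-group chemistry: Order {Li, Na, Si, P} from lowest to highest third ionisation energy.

P < Si < Na < Li

After 2 electrons have been removed, what remains? Li²⁺ is already 1 electron into the core; Na²⁺ is already 1 electron into the core; Si²⁺ still has 2 valence electrons; P²⁺ still has 3 valence electrons.
Core electrons are held far more tightly than valence electrons, so Na and Li top the IE_3 order.
Valence configurations: Si²⁺ [Ne]3s², P²⁺ [Ne]3s²3p¹.
P²⁺ loses a lone 3p electron whereas Si²⁺ must break into a filled 3s² pair, so IE_3(Si) > IE_3(P) even though P has the higher nuclear charge.
Tabulated IE_3 (kJ/mol): Li 11815, Na 6910, Si 3232, P 2914.
So the third ionization energies run P < Si < Na < Li.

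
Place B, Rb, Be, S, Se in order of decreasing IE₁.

Be is in period 2, group 2; B is in period 2, group 13; S is in period 3, group 16; Se is in period 4, group 16; Rb is in period 5, group 1.
First ionization energy rises across a period (greater Z_eff holds electrons more tightly) and falls down a group (valence electrons are farther from the nucleus).
Here both period and group differ, so the two effects have to be weighed against each other.
B > Rb: both effects reinforce here, so B is clearly the higher of the two.
Be > B: this pair runs against the simple trend — see the exception note.
Se > Be: period and group pull opposite ways; the across-period shift dominates (941 vs 900 kJ/mol).
S > Se: they share group 16; the group trend gives S the larger value.
Note the exception: Be has a higher first ionization energy than B, contrary to the simple trend — removing B's lone 2p electron is easier than breaking Be's filled 2s².
For reference (kJ/mol): Be 900, B 801, S 1000, Se 941, Rb 403.
So from highest to lowest: S > Se > Be > B > Rb.

S, Se, Be, B, Rb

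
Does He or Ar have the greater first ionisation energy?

He is in period 1, group 18; Ar is in period 3, group 18.
First ionization energy rises across a period (greater Z_eff holds electrons more tightly) and falls down a group (valence electrons are farther from the nucleus).
All are in group 18, so first ionization energy increases up the group.
So He has the greater first ionisation energy (He > Ar).

He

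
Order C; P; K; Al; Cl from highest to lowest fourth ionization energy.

Al > C > K > Cl > P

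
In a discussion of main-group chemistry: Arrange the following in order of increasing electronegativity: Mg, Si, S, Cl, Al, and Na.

Na is in period 3, group 1; Mg is in period 3, group 2; Al is in period 3, group 13; Si is in period 3, group 14; S is in period 3, group 16; Cl is in period 3, group 17.
Smaller atoms with higher effective nuclear charge are more electronegative.
All lie in period 3, so electronegativity increases left to right.
So from lowest to highest: Na < Mg < Al < Si < S < Cl.

Na, Mg, Al, Si, S, Cl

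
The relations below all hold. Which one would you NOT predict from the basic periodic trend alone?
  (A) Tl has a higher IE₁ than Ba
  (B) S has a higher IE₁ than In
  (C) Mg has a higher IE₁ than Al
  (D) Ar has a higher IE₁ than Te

The general trend: IE₁ increases across a period and decreases down a group.
(A) Tl (period 6, group 13) vs Ba (period 6, group 2): the stated order agrees with the simple trend.
(B) S (period 3, group 16) vs In (period 5, group 13): the stated order agrees with the simple trend.
(C) Mg (period 3, group 2) vs Al (period 3, group 13): the stated order contradicts the simple trend.
(D) Ar (period 3, group 18) vs Te (period 5, group 16): the stated order agrees with the simple trend.
The exception is (C): Al's single 3p electron is easier to remove than one from Mg's filled 3s².

(C)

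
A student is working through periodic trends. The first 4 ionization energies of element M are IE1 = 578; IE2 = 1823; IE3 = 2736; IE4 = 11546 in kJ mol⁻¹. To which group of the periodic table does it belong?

Group 13

Look for the largest jump between consecutive ionization energies: IE4/IE3 ≈ 4.2, far larger than any earlier ratio.
That jump marks the point where a core electron is being removed. So the atom has 3 valence electrons.
A main-group element with 3 valence electrons is in group 13.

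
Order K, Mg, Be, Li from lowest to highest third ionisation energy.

The third ionization energy removes an electron from the +2 ion. For each element: K²⁺ is already 1 electron into the core; Mg²⁺ is the bare [Ne] core; Be²⁺ is the bare [He] core; Li²⁺ is already 1 electron into the core.
All of these are removing an electron from a noble-gas core or deeper; the smaller core (lower principal quantum number) is held far more tightly, and within a period the higher nuclear charge binds the same core more tightly.
The numbers (kJ/mol): K 4420, Mg 7733, Be 14849, Li 11815.
Overall IE_3 order: K < Mg < Li < Be.

K < Mg < Li < Be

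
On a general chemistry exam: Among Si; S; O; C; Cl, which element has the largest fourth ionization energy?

The fourth ionization energy removes an electron from the +3 ion. For each element: Si³⁺ still has 1 valence electron; S³⁺ still has 3 valence electrons; O³⁺ still has 3 valence electrons; C³⁺ still has 1 valence electron; Cl³⁺ still has 4 valence electrons.
All are still removing valence electrons, so compare the +3 ions as you would atoms: IE_4 generally rises across a period (higher Z_eff) and falls down a group (larger shell), subject to the usual subshell exceptions.
Valence configurations: Si³⁺ [Ne]3s¹, S³⁺ [Ne]3s²3p¹, O³⁺ [He]2s²2p¹, C³⁺ [He]2s¹, Cl³⁺ [Ne]3s²3p².
Approximate IE_4 values (kJ/mol): Si 4356, S 4556, O 7469, C 6223, Cl 5159.
Putting it together, IE_4: Si < S < Cl < C < O.

O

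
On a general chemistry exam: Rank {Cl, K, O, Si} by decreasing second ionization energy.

O, K, Cl, Si

Consider each +1 ion: Cl⁺ still has 6 valence electrons; K⁺ is the bare [Ar] core; O⁺ still has 5 valence electrons; Si⁺ still has 3 valence electrons.
Usually core removal costs more than valence removal, but here the competition is close: a tightly held n=2 valence electron can cost more to remove than an n=3 core electron, so the actual values have to decide it.
Valence configurations: Cl⁺ [Ne]3s²3p⁴, O⁺ [He]2s²2p³, Si⁺ [Ne]3s²3p¹.
Approximate IE_2 values (kJ/mol): Cl 2298, K 3052, O 3388, Si 1577.
Overall IE_2 order: Si < Cl < K < O.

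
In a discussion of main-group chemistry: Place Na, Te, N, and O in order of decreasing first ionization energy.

Removing the outermost electron gets harder across a period and easier down a group.
These span different periods and groups, so the two trends combine.
Te > Na: the two effects oppose for this pair; the across-period effect wins (869 vs 496 kJ/mol).
O > Te: O sits above Te in group 16, so the down-group effect alone puts O higher.
N > O: this pair runs against the simple trend — see the exception note.
Note the exception: N has a higher first ionization energy than O, contrary to the simple trend — pairing an electron in O's 2p⁴ costs repulsion energy, so O ionizes more easily than half-filled N (2p³).
For reference (kJ/mol): N 1402, O 1314, Na 496, Te 869.
So from highest to lowest: N > O > Te > Na.

N > O > Te > Na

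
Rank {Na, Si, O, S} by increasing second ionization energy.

Si, S, O, Na

The second ionization energy removes an electron from the +1 ion. For each element: Na⁺ is the bare [Ne] core; Si⁺ still has 3 valence electrons; O⁺ still has 5 valence electrons; S⁺ still has 5 valence electrons.
Pulling an electron out of a noble-gas core costs far more than removing a remaining valence electron, so Na sits at the high end of IE_2.
Valence configurations: Si⁺ [Ne]3s²3p¹, O⁺ [He]2s²2p³, S⁺ [Ne]3s²3p³.
Tabulated IE_2 (kJ/mol): Na 4562, Si 1577, O 3388, S 2252.
Hence IE_2: Si < S < O < Na.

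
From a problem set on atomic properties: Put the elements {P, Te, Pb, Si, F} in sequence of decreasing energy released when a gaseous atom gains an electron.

F is in period 2, group 17; Si is in period 3, group 14; P is in period 3, group 15; Te is in period 5, group 16; Pb is in period 6, group 14.
Atoms with high Z_eff and room in the valence shell (especially the halogens) have the most exothermic electron affinities.
Here both period and group differ, so the two effects have to be weighed against each other.
P > Pb: relative to Pb, both the across-period and down-group shifts push P's electron affinity up.
Si > P: this pair runs against the simple trend — see the exception note.
Te > Si: the two effects oppose for this pair; the across-period effect wins (190 vs 134 kJ/mol).
F > Te: both effects reinforce here, so F is clearly the higher of the two.
Note the exception: Si has a higher electron affinity than P, contrary to the simple trend — adding an electron to P's half-filled 3p³ is unfavourable, so Si (3p²) has the more exothermic EA.
Approximate values (kJ/mol): F 328, Si 134, P 72, Te 190, Pb 35.
So from highest to lowest: F > Te > Si > P > Pb.

F > Te > Si > P > Pb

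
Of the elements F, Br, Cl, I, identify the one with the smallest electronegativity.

I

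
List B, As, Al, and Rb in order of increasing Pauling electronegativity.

Smaller atoms with higher effective nuclear charge are more electronegative.
These span different periods and groups, so the two trends combine.
Al > Rb: both effects reinforce here, so Al is clearly the higher of the two.
B > Al: B sits above Al in group 13, so the down-group effect alone puts B higher.
As > B: period and group pull opposite ways; the across-period shift dominates (2.18 vs 2.04).
Approximate values (Pauling): B 2.04, Al 1.61, As 2.18, Rb 0.82.
So from lowest to highest: Rb < Al < B < As.

Rb < Al < B < As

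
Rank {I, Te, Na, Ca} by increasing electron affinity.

Ca, Na, Te, I

Na is in period 3, group 1; Ca is in period 4, group 2; Te is in period 5, group 16; I is in period 5, group 17.
Atoms with high Z_eff and room in the valence shell (especially the halogens) have the most exothermic electron affinities.
These span different periods and groups, so the two trends combine.
Na > Ca: period and group pull opposite ways; the down-group shift dominates (53 vs 2 kJ/mol).
Te > Na: period and group pull opposite ways; the across-period shift dominates (190 vs 53 kJ/mol).
I > Te: I lies to the right of Te in period 5, so the across-period effect alone puts I higher.
Approximate values (kJ/mol): Na 53, Ca 2, Te 190, I 295.
So from lowest to highest: Ca < Na < Te < I.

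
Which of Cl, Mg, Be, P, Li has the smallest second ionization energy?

The second ionization energy removes an electron from the +1 ion. For each element: Cl⁺ still has 6 valence electrons; Mg⁺ still has 1 valence electron; Be⁺ still has 1 valence electron; P⁺ still has 4 valence electrons; Li⁺ is the bare [He] core.
Breaking into a closed-shell core is much more expensive than removing a leftover valence electron — Li has the largest IE_2 here.
Valence configurations: Cl⁺ [Ne]3s²3p⁴, Mg⁺ [Ne]3s¹, Be⁺ [He]2s¹, P⁺ [Ne]3s²3p².
Approximate IE_2 values (kJ/mol): Cl 2298, Mg 1451, Be 1757, P 1907, Li 7298.
Hence IE_2: Mg < Be < P < Cl < Li.

Mg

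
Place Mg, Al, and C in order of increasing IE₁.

Al < Mg < C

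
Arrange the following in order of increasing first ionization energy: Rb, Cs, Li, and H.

Cs < Rb < Li < H

Removing the outermost electron gets harder across a period and easier down a group.
All are in group 1, so first ionization energy increases up the group.
So from lowest to highest: Cs < Rb < Li < H.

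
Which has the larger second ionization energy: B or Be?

B

The second ionization energy removes an electron from the +1 ion. For each element: B⁺ still has 2 valence electrons; Be⁺ still has 1 valence electron.
All are still removing valence electrons, so compare the +1 ions as you would atoms: IE_2 generally rises across a period (higher Z_eff) and falls down a group (larger shell), subject to the usual subshell exceptions.
Valence configurations: B⁺ [He]2s², Be⁺ [He]2s¹.
Tabulated IE_2 (kJ/mol): B 2427, Be 1757.
So the second ionization energies run Be < B.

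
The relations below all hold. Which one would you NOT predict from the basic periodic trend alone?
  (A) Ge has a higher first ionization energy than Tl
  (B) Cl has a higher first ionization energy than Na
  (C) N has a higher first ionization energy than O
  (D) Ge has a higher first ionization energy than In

The general trend: first ionization energy increases across a period and decreases down a group.
(A) Ge (period 4, group 14) vs Tl (period 6, group 13): the stated order agrees with the simple trend.
(B) Cl (period 3, group 17) vs Na (period 3, group 1): the stated order agrees with the simple trend.
(C) N (period 2, group 15) vs O (period 2, group 16): the stated order contradicts the simple trend.
(D) Ge (period 4, group 14) vs In (period 5, group 13): the stated order agrees with the simple trend.
The exception is (C): pairing an electron in O's 2p⁴ costs repulsion energy, so O ionizes more easily than half-filled N (2p³).

(C)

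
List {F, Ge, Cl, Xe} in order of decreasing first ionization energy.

F is in period 2, group 17; Cl is in period 3, group 17; Ge is in period 4, group 14; Xe is in period 5, group 18.
First ionization energy rises across a period (greater Z_eff holds electrons more tightly) and falls down a group (valence electrons are farther from the nucleus).
These span different periods and groups, so the two trends combine.
Xe > Ge: the two effects oppose for this pair; the across-period effect wins (1170 vs 762 kJ/mol).
Cl > Xe: period and group pull opposite ways; the down-group shift dominates (1251 vs 1170 kJ/mol).
F > Cl: they share group 17; the group trend gives F the larger value.
For reference (kJ/mol): F 1681, Cl 1251, Ge 762, Xe 1170.
So from highest to lowest: F > Cl > Xe > Ge.

F > Cl > Xe > Ge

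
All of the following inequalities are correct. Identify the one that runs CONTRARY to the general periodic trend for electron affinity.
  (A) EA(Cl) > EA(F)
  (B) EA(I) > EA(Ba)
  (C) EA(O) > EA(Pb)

The general trend: electron affinity increases across a period and decreases down a group.
(A) Cl (period 3, group 17) vs F (period 2, group 17): the stated order contradicts the simple trend.
(B) I (period 5, group 17) vs Ba (period 6, group 2): the stated order agrees with the simple trend.
(C) O (period 2, group 16) vs Pb (period 6, group 14): the stated order agrees with the simple trend.
The exception is (A): F's small 2p subshell makes the incoming electron feel strong e⁻–e⁻ repulsion, so Cl actually releases more energy on gaining an electron.

(A)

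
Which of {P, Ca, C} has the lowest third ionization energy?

P

After 2 electrons have been removed, what remains? P²⁺ still has 3 valence electrons; Ca²⁺ is the bare [Ar] core; C²⁺ still has 2 valence electrons.
Core electrons are held far more tightly than valence electrons, so Ca tops the IE_3 order.
Valence configurations: P²⁺ [Ne]3s²3p¹, C²⁺ [He]2s².
Tabulated IE_3 (kJ/mol): P 2914, Ca 4912, C 4620.
So the third ionization energies run P < C < Ca.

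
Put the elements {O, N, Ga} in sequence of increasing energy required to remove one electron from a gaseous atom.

IE₁ increases left→right with effective nuclear charge and decreases top→bottom as the valence shell moves farther out.
These span different periods and groups, so the two trends combine.
O > Ga: relative to Ga, both the across-period and down-group shifts push O's first ionization energy up.
N > O: this pair runs against the simple trend — see the exception note.
Note the exception: N has a higher first ionization energy than O, contrary to the simple trend — pairing an electron in O's 2p⁴ costs repulsion energy, so O ionizes more easily than half-filled N (2p³).
Approximate values (kJ/mol): N 1402, O 1314, Ga 579.
So from lowest to highest: Ga < O < N.

Ga < O < N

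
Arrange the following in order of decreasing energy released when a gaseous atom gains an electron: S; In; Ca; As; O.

O is in period 2, group 16; S is in period 3, group 16; Ca is in period 4, group 2; As is in period 4, group 15; In is in period 5, group 13.
Electron affinity generally becomes more exothermic across a period toward the halogens and less exothermic down a group.
These span different periods and groups, so the two trends combine.
In > Ca: the two effects oppose for this pair; the across-period effect wins (29 vs 2 kJ/mol).
As > In: both effects reinforce here, so As is clearly the higher of the two.
O > As: both effects reinforce here, so O is clearly the higher of the two.
S > O: this pair runs against the simple trend — see the exception note.
Note the exception: S has a higher electron affinity than O, contrary to the simple trend — the compact 2p subshell of O repels the added electron more than S's larger 3p does.
Approximate values (kJ/mol): O 141, S 200, Ca 2, As 78, In 29.
So from highest to lowest: S > O > As > In > Ca.

S > O > As > In > Ca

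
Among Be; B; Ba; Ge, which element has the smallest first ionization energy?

Ba

Be is in period 2, group 2; B is in period 2, group 13; Ge is in period 4, group 14; Ba is in period 6, group 2.
Across a period the outer electron is held more tightly (higher IE₁); down a group it sits in a higher shell, more shielded, and comes off more easily.
Neither a single period nor a single group — weigh both effects.
Ge > Ba: both effects reinforce here, so Ge is clearly the higher of the two.
B > Ge: the two effects oppose for this pair; the down-group effect wins (801 vs 762 kJ/mol).
Be > B: this pair runs against the simple trend — see the exception note.
Note the exception: Be has a higher first ionization energy than B, contrary to the simple trend — removing B's lone 2p electron is easier than breaking Be's filled 2s².
Approximate values (kJ/mol): Be 900, B 801, Ge 762, Ba 503.
The smallest first ionization energy among these belongs to Ba.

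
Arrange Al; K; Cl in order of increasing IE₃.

After 2 electrons have been removed, what remains? Al²⁺ still has 1 valence electron; K²⁺ is already 1 electron into the core; Cl²⁺ still has 5 valence electrons.
Pulling an electron out of a noble-gas core costs far more than removing a remaining valence electron, so K sits at the high end of IE_3.
Valence configurations: Al²⁺ [Ne]3s¹, Cl²⁺ [Ne]3s²3p³.
The numbers (kJ/mol): Al 2745, K 4420, Cl 3822.
Putting it together, IE_3: Al < Cl < K.

Al < Cl < K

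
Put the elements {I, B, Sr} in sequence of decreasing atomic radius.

B is in period 2, group 13; Sr is in period 5, group 2; I is in period 5, group 17.
Atomic radius shrinks across a period as nuclear charge pulls the same shell inward, and grows down a group as new shells are added.
Here both period and group differ, so the two effects have to be weighed against each other.
I > B: period and group pull opposite ways; the down-group shift dominates (133 vs 85 pm).
Sr > I: both are in period 5; the period trend gives Sr the larger value.
Approximate values (pm): B 85, Sr 185, I 133.
So from largest to smallest: Sr > I > B.

Sr, I, B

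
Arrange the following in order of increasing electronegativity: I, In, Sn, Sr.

Sr, In, Sn, I

Sr is in period 5, group 2; In is in period 5, group 13; Sn is in period 5, group 14; I is in period 5, group 17.
Atoms toward the upper right of the periodic table pull bonding electrons most strongly.
All lie in period 5, so electronegativity increases left to right.
So from lowest to highest: Sr < In < Sn < I.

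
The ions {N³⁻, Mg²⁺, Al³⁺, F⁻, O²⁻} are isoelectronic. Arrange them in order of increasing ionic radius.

Al³⁺, Mg²⁺, F⁻, O²⁻, N³⁻

All of these have 10 electrons, so size is governed by nuclear charge alone: the more protons, the stronger the pull on the same electron cloud, and the smaller the ion.
Nuclear charges: Al³⁺ (Z=13), Mg²⁺ (Z=12), F⁻ (Z=9), O²⁻ (Z=8), N³⁻ (Z=7).
Smallest to largest: Al³⁺ < Mg²⁺ < F⁻ < O²⁻ < N³⁻.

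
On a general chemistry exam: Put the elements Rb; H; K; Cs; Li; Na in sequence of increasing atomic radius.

H is in period 1, group 1; Li is in period 2, group 1; Na is in period 3, group 1; K is in period 4, group 1; Rb is in period 5, group 1; Cs is in period 6, group 1.
Atomic radius shrinks across a period as nuclear charge pulls the same shell inward, and grows down a group as new shells are added.
All are in group 1, so atomic radius increases down the group.
So from smallest to largest: H < Li < Na < K < Rb < Cs.

H < Li < Na < K < Rb < Cs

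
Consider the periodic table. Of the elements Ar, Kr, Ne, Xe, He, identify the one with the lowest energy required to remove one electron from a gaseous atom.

Removing the outermost electron gets harder across a period and easier down a group.
All are in group 18, so first ionization energy increases up the group.
The lowest energy required to remove one electron from a gaseous atom among these belongs to Xe.

Xe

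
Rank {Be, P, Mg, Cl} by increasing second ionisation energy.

After 1 electron has been removed, what remains? Be⁺ still has 1 valence electron; P⁺ still has 4 valence electrons; Mg⁺ still has 1 valence electron; Cl⁺ still has 6 valence electrons.
All are still removing valence electrons, so compare the +1 ions as you would atoms: IE_2 generally rises across a period (higher Z_eff) and falls down a group (larger shell), subject to the usual subshell exceptions.
Valence configurations: Be⁺ [He]2s¹, P⁺ [Ne]3s²3p², Mg⁺ [Ne]3s¹, Cl⁺ [Ne]3s²3p⁴.
The numbers (kJ/mol): Be 1757, P 1907, Mg 1451, Cl 2298.
Putting it together, IE_2: Mg < Be < P < Cl.

Mg, Be, P, Cl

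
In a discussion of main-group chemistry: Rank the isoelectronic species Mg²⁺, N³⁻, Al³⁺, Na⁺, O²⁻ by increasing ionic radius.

Al³⁺ < Mg²⁺ < Na⁺ < O²⁻ < N³⁻

All of these have 10 electrons, so size is governed by nuclear charge alone: the more protons, the stronger the pull on the same electron cloud, and the smaller the ion.
Nuclear charges: Al³⁺ (Z=13), Mg²⁺ (Z=12), Na⁺ (Z=11), O²⁻ (Z=8), N³⁻ (Z=7).
Smallest to largest: Al³⁺ < Mg²⁺ < Na⁺ < O²⁻ < N³⁻.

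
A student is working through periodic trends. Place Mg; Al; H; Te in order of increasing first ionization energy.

H is in period 1, group 1; Mg is in period 3, group 2; Al is in period 3, group 13; Te is in period 5, group 16.
Removing the outermost electron gets harder across a period and easier down a group.
These span different periods and groups, so the two trends combine.
Mg > Al: this pair runs against the simple trend — see the exception note.
Te > Mg: period and group pull opposite ways; the across-period shift dominates (869 vs 738 kJ/mol).
H > Te: period and group pull opposite ways; the down-group shift dominates (1312 vs 869 kJ/mol).
Note the exception: Mg has a higher first ionization energy than Al, contrary to the simple trend — Al's single 3p electron is easier to remove than one from Mg's filled 3s².
Approximate values (kJ/mol): H 1312, Mg 738, Al 578, Te 869.
So from lowest to highest: Al < Mg < Te < H.

Al, Mg, Te, H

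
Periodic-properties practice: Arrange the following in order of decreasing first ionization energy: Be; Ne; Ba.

Be is in period 2, group 2; Ne is in period 2, group 18; Ba is in period 6, group 2.
IE₁ increases left→right with effective nuclear charge and decreases top→bottom as the valence shell moves farther out.
These span different periods and groups, so the two trends combine.
Be > Ba: Be sits above Ba in group 2, so the down-group effect alone puts Be higher.
Ne > Be: Ne lies to the right of Be in period 2, so the across-period effect alone puts Ne higher.
Approximate values (kJ/mol): Be 900, Ne 2081, Ba 503.
So from highest to lowest: Ne > Be > Ba.

Ne > Be > Ba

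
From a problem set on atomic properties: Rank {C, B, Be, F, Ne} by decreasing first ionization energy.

IE₁ increases left→right with effective nuclear charge and decreases top→bottom as the valence shell moves farther out.
All lie in period 2; the across-period trend (first ionization energy increases left to right) applies, with the exception below.
Note the exception: Be has a higher first ionization energy than B, contrary to the simple trend — removing B's lone 2p electron is easier than breaking Be's filled 2s².
Tabulated first ionization energy (kJ/mol): Be 900, B 801, C 1086, F 1681, Ne 2081.
So from highest to lowest: Ne > F > C > Be > B.

Ne, F, C, Be, B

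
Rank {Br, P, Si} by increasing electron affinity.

P, Si, Br

Si is in period 3, group 14; P is in period 3, group 15; Br is in period 4, group 17.
Electron affinity generally becomes more exothermic across a period toward the halogens and less exothermic down a group.
Here both period and group differ, so the two effects have to be weighed against each other.
Si > P: this pair runs against the simple trend — see the exception note.
Br > Si: the two effects oppose for this pair; the across-period effect wins (325 vs 134 kJ/mol).
Note the exception: Si has a higher electron affinity than P, contrary to the simple trend — adding an electron to P's half-filled 3p³ is unfavourable, so Si (3p²) has the more exothermic EA.
For reference (kJ/mol): Si 134, P 72, Br 325.
So from lowest to highest: P < Si < Br.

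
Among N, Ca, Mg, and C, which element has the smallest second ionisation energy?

Ca

The second ionization energy removes an electron from the +1 ion. For each element: N⁺ still has 4 valence electrons; Ca⁺ still has 1 valence electron; Mg⁺ still has 1 valence electron; C⁺ still has 3 valence electrons.
All are still removing valence electrons, so compare the +1 ions as you would atoms: IE_2 generally rises across a period (higher Z_eff) and falls down a group (larger shell), subject to the usual subshell exceptions.
Valence configurations: N⁺ [He]2s²2p², Ca⁺ [Ar]4s¹, Mg⁺ [Ne]3s¹, C⁺ [He]2s²2p¹.
Tabulated IE_2 (kJ/mol): N 2856, Ca 1145, Mg 1451, C 2353.
Overall IE_2 order: Ca < Mg < C < N.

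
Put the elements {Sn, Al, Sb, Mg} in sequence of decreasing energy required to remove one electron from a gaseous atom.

Sb > Mg > Sn > Al

First ionization energy rises across a period (greater Z_eff holds electrons more tightly) and falls down a group (valence electrons are farther from the nucleus).
Here both period and group differ, so the two effects have to be weighed against each other.
Sn > Al: the two effects oppose for this pair; the across-period effect wins (709 vs 578 kJ/mol).
Mg > Sn: period and group pull opposite ways; the down-group shift dominates (738 vs 709 kJ/mol).
Sb > Mg: the two effects oppose for this pair; the across-period effect wins (831 vs 738 kJ/mol).
Note the exception: Mg has a higher first ionization energy than Al, contrary to the simple trend — Al's single 3p electron is easier to remove than one from Mg's filled 3s².
Tabulated first ionization energy (kJ/mol): Mg 738, Al 578, Sn 709, Sb 831.
So from highest to lowest: Sb > Mg > Sn > Al.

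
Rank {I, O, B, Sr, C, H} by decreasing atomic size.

Sr > I > B > C > O > H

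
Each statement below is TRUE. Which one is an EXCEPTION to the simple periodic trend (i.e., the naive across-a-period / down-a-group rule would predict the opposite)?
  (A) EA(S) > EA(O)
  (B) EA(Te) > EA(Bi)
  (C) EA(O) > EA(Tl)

(A)

The general trend: electron affinity increases across a period and decreases down a group.
(A) S (period 3, group 16) vs O (period 2, group 16): the stated order contradicts the simple trend.
(B) Te (period 5, group 16) vs Bi (period 6, group 15): the stated order agrees with the simple trend.
(C) O (period 2, group 16) vs Tl (period 6, group 13): the stated order agrees with the simple trend.
The exception is (A): the compact 2p subshell of O repels the added electron more than S's larger 3p does.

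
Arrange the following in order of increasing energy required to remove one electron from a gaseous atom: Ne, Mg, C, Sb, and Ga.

C is in period 2, group 14; Ne is in period 2, group 18; Mg is in period 3, group 2; Ga is in period 4, group 13; Sb is in period 5, group 15.
IE₁ increases left→right with effective nuclear charge and decreases top→bottom as the valence shell moves farther out.
Neither a single period nor a single group — weigh both effects.
Mg > Ga: the two effects oppose for this pair; the down-group effect wins (738 vs 579 kJ/mol).
Sb > Mg: period and group pull opposite ways; the across-period shift dominates (831 vs 738 kJ/mol).
C > Sb: period and group pull opposite ways; the down-group shift dominates (1086 vs 831 kJ/mol).
Ne > C: Ne lies to the right of C in period 2, so the across-period effect alone puts Ne higher.
Approximate values (kJ/mol): C 1086, Ne 2081, Mg 738, Ga 579, Sb 831.
So from lowest to highest: Ga < Mg < Sb < C < Ne.

Ga, Mg, Sb, C, Ne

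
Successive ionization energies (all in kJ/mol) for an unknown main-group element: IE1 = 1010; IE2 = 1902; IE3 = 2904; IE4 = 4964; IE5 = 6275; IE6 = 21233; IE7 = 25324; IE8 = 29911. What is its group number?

Group 15

Look for the largest jump between consecutive ionization energies: IE6/IE5 ≈ 3.4, far larger than any earlier ratio.
That jump marks the point where a core electron is being removed. So the atom has 5 valence electrons.
A main-group element with 5 valence electrons is in group 15.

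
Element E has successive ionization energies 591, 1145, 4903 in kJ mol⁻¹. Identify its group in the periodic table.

Look for the largest jump between consecutive ionization energies: IE3/IE2 ≈ 4.3, far larger than any earlier ratio.
That jump marks the point where a core electron is being removed. So the atom has 2 valence electrons.
A main-group element with 2 valence electrons is in group 2.

Group 2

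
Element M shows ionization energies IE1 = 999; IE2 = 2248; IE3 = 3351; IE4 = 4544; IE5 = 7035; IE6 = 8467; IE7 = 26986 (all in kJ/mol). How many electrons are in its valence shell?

Look for the largest jump between consecutive ionization energies: IE7/IE6 ≈ 3.2, far larger than any earlier ratio.
That jump marks the point where a core electron is being removed. So the atom has 6 valence electrons.

6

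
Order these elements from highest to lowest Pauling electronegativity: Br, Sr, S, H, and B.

Br > S > H > B > Sr

H is in period 1, group 1; B is in period 2, group 13; S is in period 3, group 16; Br is in period 4, group 17; Sr is in period 5, group 2.
Atoms toward the upper right of the periodic table pull bonding electrons most strongly.
Here both period and group differ, so the two effects have to be weighed against each other.
B > Sr: both effects reinforce here, so B is clearly the higher of the two.
H > B: period and group pull opposite ways; the down-group shift dominates (2.20 vs 2.04).
S > H: the two effects oppose for this pair; the across-period effect wins (2.58 vs 2.20).
Br > S: period and group pull opposite ways; the across-period shift dominates (2.96 vs 2.58).
Approximate values (Pauling): H 2.20, B 2.04, S 2.58, Br 2.96, Sr 0.95.
So from highest to lowest: Br > S > H > B > Sr.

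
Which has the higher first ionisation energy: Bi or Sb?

Sb

First ionization energy rises across a period (greater Z_eff holds electrons more tightly) and falls down a group (valence electrons are farther from the nucleus).
All are in group 15, so first ionization energy increases up the group.
So Sb has the higher first ionisation energy (Sb > Bi).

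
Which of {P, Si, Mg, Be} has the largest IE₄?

Be

After 3 electrons have been removed, what remains? P³⁺ still has 2 valence electrons; Si³⁺ still has 1 valence electron; Mg³⁺ is already 1 electron into the core; Be³⁺ is already 1 electron into the core.
Core electrons are held far more tightly than valence electrons, so Mg and Be top the IE_4 order.
Valence configurations: P³⁺ [Ne]3s², Si³⁺ [Ne]3s¹.
Tabulated IE_4 (kJ/mol): P 4964, Si 4356, Mg 10543, Be 21007.
Overall IE_4 order: Si < P < Mg < Be.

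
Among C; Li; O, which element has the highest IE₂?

IE_2 is the cost of taking one more electron from the +1 cation: C⁺ still has 3 valence electrons; Li⁺ is the bare [He] core; O⁺ still has 5 valence electrons.
Core electrons are held far more tightly than valence electrons, so Li tops the IE_2 order.
Valence configurations: C⁺ [He]2s²2p¹, O⁺ [He]2s²2p³.
Tabulated IE_2 (kJ/mol): C 2353, Li 7298, O 3388.
Overall IE_2 order: C < O < Li.

Li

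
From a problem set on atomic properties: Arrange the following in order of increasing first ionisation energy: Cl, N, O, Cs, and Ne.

Cs, Cl, O, N, Ne

N is in period 2, group 15; O is in period 2, group 16; Ne is in period 2, group 18; Cl is in period 3, group 17; Cs is in period 6, group 1.
IE₁ increases left→right with effective nuclear charge and decreases top→bottom as the valence shell moves farther out.
Here both period and group differ, so the two effects have to be weighed against each other.
Cl > Cs: both effects reinforce here, so Cl is clearly the higher of the two.
O > Cl: period and group pull opposite ways; the down-group shift dominates (1314 vs 1251 kJ/mol).
N > O: this pair runs against the simple trend — see the exception note.
Ne > N: Ne lies to the right of N in period 2, so the across-period effect alone puts Ne higher.
Note the exception: N has a higher first ionization energy than O, contrary to the simple trend — pairing an electron in O's 2p⁴ costs repulsion energy, so O ionizes more easily than half-filled N (2p³).
Tabulated first ionization energy (kJ/mol): N 1402, O 1314, Ne 2081, Cl 1251, Cs 376.
So from lowest to highest: Cs < Cl < O < N < Ne.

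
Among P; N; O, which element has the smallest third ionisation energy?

P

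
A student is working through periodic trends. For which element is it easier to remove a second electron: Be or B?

Consider each +1 ion: Be⁺ still has 1 valence electron; B⁺ still has 2 valence electrons.
All are still removing valence electrons, so compare the +1 ions as you would atoms: IE_2 generally rises across a period (higher Z_eff) and falls down a group (larger shell), subject to the usual subshell exceptions.
Valence configurations: Be⁺ [He]2s¹, B⁺ [He]2s².
The numbers (kJ/mol): Be 1757, B 2427.
Putting it together, IE_2: Be < B.

Be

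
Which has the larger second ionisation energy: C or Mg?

C

Consider each +1 ion: C⁺ still has 3 valence electrons; Mg⁺ still has 1 valence electron.
All are still removing valence electrons, so compare the +1 ions as you would atoms: IE_2 generally rises across a period (higher Z_eff) and falls down a group (larger shell), subject to the usual subshell exceptions.
Valence configurations: C⁺ [He]2s²2p¹, Mg⁺ [Ne]3s¹.
Tabulated IE_2 (kJ/mol): C 2353, Mg 1451.
Overall IE_2 order: Mg < C.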